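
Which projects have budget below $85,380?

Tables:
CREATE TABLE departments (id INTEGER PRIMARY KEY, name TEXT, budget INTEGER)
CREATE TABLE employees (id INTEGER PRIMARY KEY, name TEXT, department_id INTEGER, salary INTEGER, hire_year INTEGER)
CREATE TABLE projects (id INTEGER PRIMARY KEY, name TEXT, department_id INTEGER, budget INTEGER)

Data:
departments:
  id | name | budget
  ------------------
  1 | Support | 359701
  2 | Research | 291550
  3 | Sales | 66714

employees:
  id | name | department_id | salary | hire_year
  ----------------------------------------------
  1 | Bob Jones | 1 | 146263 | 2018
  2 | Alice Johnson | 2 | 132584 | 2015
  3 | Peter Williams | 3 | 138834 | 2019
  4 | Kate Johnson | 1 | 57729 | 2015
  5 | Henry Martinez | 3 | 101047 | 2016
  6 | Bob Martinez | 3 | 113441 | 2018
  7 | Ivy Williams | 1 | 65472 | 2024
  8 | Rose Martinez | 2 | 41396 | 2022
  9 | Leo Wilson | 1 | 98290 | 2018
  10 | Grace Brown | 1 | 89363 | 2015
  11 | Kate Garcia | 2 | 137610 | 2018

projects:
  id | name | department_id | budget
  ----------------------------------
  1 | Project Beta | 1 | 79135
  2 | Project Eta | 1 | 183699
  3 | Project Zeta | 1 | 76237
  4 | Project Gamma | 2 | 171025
SELECT name, budget FROM projects WHERE budget < 85380

Execution result:
name | budget
Project Beta | 79135
Project Zeta | 76237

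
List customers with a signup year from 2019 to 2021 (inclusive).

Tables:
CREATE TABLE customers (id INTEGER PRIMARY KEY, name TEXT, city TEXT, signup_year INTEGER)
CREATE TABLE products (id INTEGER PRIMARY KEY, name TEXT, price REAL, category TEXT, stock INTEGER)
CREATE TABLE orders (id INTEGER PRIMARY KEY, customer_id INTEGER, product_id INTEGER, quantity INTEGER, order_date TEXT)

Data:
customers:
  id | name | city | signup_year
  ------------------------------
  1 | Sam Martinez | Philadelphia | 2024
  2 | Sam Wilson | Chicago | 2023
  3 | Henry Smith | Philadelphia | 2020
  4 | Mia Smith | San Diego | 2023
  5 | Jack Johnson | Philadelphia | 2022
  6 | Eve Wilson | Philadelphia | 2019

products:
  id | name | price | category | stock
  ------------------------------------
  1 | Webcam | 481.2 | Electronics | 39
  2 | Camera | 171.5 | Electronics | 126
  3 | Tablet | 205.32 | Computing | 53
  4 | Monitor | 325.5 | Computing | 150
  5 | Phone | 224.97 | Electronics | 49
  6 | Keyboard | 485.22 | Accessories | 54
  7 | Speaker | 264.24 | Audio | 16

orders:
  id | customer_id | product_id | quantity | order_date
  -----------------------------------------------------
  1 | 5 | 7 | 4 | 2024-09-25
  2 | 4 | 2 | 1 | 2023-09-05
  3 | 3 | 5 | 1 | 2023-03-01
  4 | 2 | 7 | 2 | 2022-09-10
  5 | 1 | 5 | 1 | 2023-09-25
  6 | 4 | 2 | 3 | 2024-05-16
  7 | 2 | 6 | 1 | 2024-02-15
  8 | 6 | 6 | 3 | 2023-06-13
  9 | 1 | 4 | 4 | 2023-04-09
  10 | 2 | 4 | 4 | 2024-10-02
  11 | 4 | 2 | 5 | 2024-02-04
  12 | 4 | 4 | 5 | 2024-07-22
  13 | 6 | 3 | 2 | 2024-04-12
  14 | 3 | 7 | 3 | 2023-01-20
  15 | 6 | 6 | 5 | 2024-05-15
SELECT name, signup_year FROM customers WHERE signup_year BETWEEN 2019 AND 2021

Execution result:
name | signup_year
Henry Smith | 2020
Eve Wilson | 2019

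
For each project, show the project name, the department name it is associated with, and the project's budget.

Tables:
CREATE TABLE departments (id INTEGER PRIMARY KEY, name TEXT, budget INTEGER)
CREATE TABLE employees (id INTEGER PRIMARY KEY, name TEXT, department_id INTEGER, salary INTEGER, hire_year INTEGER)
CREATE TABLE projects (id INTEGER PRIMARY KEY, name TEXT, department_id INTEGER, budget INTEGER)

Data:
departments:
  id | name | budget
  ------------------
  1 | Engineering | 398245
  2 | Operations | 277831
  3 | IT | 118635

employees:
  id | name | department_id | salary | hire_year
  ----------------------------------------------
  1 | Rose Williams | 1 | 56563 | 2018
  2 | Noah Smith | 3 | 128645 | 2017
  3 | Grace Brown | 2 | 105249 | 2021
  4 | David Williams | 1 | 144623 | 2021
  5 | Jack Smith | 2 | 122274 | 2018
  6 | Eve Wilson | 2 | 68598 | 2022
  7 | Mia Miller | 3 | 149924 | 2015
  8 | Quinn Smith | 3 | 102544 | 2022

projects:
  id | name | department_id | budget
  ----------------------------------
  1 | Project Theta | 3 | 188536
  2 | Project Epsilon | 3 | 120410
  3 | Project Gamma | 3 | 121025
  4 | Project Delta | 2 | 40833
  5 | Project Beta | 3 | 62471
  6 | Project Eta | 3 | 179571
SELECT c.name, p.name AS department, c.budget FROM projects c JOIN departments p ON c.department_id = p.id

Execution result:
name | department | budget
Project Theta | IT | 188536
Project Epsilon | IT | 120410
Project Gamma | IT | 121025
Project Delta | Operations | 40833
Project Beta | IT | 62471
Project Eta | IT | 179571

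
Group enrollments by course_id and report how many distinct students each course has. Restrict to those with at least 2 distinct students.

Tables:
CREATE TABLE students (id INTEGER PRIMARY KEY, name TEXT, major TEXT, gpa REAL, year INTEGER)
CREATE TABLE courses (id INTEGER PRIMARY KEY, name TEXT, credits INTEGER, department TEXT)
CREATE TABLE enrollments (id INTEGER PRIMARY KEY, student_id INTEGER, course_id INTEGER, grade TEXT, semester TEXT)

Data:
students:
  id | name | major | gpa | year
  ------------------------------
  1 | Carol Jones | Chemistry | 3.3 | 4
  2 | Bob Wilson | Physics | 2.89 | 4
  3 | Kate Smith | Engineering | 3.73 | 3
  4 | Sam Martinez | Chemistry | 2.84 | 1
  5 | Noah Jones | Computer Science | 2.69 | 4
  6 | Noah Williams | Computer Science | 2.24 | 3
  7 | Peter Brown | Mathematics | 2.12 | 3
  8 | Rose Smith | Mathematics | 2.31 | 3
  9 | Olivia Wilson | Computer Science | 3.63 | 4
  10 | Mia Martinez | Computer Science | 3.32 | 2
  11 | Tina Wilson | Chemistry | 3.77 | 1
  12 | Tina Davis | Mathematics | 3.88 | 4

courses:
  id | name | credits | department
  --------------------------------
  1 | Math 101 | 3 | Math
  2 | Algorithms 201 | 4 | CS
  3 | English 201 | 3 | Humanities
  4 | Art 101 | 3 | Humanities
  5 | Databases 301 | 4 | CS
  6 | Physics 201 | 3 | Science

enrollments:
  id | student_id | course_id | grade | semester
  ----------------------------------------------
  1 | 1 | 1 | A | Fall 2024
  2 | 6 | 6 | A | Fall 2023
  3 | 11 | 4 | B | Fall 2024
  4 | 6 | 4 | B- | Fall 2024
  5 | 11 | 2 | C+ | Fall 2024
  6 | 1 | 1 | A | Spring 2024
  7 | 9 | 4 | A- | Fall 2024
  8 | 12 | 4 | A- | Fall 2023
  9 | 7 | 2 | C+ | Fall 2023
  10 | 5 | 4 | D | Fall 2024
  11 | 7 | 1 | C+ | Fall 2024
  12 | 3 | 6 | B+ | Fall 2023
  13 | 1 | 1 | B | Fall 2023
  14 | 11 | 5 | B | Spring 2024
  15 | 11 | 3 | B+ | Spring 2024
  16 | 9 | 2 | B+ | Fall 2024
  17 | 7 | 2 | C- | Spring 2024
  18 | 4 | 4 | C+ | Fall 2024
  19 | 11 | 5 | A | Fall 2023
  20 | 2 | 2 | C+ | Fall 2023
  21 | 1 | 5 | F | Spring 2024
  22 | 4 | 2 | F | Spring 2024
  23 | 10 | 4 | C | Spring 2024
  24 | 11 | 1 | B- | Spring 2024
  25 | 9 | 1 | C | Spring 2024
SELECT course_id, COUNT(DISTINCT student_id) AS distinct_student_count FROM enrollments GROUP BY course_id HAVING COUNT(DISTINCT student_id) >= 2

Execution result:
course_id | distinct_student_count
1 | 4
2 | 5
4 | 7
5 | 2
6 | 2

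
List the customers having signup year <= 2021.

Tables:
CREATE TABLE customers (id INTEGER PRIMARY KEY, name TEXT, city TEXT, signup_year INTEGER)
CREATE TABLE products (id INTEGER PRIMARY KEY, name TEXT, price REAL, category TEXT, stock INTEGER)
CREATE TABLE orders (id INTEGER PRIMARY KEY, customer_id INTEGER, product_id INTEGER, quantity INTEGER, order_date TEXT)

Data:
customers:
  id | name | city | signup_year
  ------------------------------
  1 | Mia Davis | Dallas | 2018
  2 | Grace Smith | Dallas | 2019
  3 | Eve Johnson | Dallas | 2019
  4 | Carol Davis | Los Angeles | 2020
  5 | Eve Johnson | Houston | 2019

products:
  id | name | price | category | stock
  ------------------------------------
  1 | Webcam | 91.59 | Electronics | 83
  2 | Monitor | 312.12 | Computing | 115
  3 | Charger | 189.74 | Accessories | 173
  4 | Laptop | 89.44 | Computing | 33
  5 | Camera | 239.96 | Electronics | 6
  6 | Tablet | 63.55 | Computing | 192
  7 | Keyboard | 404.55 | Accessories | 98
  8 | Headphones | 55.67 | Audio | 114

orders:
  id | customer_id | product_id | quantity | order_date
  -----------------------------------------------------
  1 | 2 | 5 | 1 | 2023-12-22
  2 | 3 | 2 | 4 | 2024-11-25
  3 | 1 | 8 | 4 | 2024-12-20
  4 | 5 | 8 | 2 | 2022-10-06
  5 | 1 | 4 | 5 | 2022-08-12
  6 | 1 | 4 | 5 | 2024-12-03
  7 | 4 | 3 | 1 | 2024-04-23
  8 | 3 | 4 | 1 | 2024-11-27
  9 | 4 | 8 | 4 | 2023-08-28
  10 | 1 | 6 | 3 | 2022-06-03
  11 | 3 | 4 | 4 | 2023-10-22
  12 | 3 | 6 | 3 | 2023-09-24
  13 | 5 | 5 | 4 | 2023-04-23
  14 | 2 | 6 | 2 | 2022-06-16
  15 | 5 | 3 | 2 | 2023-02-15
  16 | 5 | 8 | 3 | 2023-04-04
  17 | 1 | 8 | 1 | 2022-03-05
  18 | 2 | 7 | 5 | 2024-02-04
SELECT name, signup_year FROM customers WHERE signup_year <= 2021

Execution result:
name | signup_year
Mia Davis | 2018
Grace Smith | 2019
Eve Johnson | 2019
Carol Davis | 2020
Eve Johnson | 2019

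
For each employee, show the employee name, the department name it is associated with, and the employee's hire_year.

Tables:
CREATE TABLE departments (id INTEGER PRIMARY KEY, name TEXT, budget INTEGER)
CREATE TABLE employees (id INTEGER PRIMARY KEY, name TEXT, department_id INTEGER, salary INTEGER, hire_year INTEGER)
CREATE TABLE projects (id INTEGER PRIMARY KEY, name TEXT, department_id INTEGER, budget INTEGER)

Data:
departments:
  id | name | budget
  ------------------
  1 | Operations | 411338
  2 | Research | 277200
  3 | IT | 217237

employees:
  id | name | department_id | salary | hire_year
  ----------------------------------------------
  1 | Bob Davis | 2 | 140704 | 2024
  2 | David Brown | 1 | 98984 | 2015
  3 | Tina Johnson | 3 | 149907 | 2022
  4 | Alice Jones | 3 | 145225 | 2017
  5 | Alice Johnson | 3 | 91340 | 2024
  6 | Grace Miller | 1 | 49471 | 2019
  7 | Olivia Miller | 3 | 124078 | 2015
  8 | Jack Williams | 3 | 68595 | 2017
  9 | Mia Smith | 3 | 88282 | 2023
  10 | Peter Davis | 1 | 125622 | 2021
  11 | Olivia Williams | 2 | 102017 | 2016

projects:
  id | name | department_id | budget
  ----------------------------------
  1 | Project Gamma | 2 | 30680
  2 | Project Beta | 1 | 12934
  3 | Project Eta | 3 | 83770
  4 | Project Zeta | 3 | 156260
SELECT c.name, p.name AS department, c.hire_year FROM employees c JOIN departments p ON c.department_id = p.id

Execution result:
name | department | hire_year
Bob Davis | Research | 2024
David Brown | Operations | 2015
Tina Johnson | IT | 2022
Alice Jones | IT | 2017
Alice Johnson | IT | 2024
Grace Miller | Operations | 2019
Olivia Miller | IT | 2015
Jack Williams | IT | 2017
Mia Smith | IT | 2023
Peter Davis | Operations | 2021
Olivia Williams | Research | 2016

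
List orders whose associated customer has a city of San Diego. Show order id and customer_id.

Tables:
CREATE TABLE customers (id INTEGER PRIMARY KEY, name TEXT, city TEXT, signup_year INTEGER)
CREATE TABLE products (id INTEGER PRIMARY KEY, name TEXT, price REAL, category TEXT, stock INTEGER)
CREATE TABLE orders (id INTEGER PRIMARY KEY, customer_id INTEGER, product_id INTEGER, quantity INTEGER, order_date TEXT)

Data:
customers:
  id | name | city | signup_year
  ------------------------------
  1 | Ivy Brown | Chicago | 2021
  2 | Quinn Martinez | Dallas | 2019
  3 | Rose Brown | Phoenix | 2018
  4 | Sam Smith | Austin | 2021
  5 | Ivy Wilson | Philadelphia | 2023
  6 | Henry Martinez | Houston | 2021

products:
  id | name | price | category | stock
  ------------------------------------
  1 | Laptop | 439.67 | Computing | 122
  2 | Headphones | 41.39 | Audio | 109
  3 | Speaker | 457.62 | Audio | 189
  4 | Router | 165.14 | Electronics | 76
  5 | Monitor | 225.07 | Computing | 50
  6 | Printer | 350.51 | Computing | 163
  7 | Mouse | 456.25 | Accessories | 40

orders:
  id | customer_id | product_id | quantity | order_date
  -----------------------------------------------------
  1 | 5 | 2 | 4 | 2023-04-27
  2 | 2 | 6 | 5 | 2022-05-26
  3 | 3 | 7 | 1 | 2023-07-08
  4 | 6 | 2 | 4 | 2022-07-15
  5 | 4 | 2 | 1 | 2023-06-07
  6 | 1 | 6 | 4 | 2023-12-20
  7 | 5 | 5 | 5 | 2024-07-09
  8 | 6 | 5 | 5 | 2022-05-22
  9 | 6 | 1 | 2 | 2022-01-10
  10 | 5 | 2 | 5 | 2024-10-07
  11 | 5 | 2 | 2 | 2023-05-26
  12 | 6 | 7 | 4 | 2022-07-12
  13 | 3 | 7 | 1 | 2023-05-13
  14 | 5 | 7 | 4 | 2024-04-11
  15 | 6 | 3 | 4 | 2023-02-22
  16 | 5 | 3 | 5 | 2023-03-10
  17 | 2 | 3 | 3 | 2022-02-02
SELECT id, customer_id FROM orders WHERE customer_id IN (SELECT id FROM customers WHERE city = 'San Diego')

Execution result:
(no rows)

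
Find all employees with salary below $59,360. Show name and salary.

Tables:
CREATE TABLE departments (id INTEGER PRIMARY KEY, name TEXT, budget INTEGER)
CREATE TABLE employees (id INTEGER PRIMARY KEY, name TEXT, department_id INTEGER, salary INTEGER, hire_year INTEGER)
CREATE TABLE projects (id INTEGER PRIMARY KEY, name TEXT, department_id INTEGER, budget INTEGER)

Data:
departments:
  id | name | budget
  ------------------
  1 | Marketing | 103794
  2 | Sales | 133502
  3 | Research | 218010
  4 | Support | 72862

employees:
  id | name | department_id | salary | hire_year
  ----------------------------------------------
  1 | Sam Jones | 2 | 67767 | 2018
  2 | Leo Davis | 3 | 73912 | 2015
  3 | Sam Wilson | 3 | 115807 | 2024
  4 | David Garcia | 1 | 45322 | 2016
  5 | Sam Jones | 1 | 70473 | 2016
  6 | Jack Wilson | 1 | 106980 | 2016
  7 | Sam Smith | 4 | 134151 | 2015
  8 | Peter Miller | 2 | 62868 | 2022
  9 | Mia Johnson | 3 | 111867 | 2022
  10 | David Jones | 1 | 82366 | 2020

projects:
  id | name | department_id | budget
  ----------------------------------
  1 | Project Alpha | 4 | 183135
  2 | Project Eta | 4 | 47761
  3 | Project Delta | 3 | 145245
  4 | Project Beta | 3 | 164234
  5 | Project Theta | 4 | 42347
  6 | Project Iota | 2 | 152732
SELECT name, salary FROM employees WHERE salary < 59360

Execution result:
name | salary
David Garcia | 45322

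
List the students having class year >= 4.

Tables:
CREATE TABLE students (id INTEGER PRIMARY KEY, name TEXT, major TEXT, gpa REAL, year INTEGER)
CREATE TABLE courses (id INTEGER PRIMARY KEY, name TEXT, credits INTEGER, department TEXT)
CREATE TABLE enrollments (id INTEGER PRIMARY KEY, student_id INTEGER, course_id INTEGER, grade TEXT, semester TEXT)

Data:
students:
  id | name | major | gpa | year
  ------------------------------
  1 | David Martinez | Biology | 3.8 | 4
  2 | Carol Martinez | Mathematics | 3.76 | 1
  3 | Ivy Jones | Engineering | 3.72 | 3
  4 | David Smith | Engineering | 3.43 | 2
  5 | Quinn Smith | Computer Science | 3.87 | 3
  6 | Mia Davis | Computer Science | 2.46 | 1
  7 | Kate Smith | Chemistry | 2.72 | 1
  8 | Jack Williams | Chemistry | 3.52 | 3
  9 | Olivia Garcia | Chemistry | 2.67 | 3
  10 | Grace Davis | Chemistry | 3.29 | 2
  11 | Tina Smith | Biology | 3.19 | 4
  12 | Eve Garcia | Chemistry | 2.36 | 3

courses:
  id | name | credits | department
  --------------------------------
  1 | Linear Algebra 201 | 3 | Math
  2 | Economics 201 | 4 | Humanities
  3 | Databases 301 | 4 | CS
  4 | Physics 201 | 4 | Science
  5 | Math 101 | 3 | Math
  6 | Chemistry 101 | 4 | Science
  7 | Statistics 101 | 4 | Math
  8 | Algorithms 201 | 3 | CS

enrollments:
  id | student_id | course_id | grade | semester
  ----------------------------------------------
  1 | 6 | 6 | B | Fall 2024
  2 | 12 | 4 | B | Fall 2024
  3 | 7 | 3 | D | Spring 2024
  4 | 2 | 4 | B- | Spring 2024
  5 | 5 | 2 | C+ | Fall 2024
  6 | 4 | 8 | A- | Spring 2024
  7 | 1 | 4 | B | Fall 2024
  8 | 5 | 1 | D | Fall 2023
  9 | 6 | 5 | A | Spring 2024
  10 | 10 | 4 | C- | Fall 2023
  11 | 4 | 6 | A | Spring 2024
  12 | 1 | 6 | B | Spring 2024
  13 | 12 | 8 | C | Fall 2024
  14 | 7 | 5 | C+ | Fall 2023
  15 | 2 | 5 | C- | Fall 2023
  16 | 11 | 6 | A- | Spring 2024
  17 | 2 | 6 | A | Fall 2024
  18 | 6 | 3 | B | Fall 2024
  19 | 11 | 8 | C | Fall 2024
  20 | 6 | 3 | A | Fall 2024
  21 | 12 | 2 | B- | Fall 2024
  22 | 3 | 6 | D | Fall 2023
SELECT name, year FROM students WHERE year >= 4

Execution result:
name | year
David Martinez | 4
Tina Smith | 4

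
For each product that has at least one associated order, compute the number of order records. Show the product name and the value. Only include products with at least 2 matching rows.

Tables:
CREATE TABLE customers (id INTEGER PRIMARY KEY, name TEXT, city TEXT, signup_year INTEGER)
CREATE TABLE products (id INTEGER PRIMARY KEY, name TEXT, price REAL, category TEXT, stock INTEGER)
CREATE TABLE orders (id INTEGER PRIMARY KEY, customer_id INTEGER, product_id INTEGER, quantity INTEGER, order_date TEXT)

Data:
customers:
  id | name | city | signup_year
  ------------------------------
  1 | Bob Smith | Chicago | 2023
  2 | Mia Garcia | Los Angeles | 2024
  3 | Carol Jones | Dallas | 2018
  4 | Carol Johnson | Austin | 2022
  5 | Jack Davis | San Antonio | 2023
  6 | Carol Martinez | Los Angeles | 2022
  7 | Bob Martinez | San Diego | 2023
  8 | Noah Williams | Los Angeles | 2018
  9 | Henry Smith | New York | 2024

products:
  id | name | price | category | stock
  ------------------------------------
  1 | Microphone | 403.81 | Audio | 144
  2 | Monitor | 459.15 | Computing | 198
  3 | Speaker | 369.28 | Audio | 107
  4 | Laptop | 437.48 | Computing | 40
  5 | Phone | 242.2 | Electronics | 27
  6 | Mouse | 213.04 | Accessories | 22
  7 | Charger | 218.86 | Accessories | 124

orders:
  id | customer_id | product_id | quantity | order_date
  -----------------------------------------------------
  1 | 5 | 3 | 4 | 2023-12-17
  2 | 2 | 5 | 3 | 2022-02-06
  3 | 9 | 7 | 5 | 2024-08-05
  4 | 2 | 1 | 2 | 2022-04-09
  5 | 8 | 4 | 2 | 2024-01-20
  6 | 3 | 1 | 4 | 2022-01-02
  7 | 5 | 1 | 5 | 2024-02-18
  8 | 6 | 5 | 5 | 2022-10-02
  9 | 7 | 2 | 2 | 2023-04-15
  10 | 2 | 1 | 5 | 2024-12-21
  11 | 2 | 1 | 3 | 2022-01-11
SELECT p.name, COUNT(*) AS n FROM orders c JOIN products p ON c.product_id = p.id GROUP BY p.id, p.name HAVING COUNT(*) >= 2

Execution result:
name | n
Microphone | 5
Phone | 2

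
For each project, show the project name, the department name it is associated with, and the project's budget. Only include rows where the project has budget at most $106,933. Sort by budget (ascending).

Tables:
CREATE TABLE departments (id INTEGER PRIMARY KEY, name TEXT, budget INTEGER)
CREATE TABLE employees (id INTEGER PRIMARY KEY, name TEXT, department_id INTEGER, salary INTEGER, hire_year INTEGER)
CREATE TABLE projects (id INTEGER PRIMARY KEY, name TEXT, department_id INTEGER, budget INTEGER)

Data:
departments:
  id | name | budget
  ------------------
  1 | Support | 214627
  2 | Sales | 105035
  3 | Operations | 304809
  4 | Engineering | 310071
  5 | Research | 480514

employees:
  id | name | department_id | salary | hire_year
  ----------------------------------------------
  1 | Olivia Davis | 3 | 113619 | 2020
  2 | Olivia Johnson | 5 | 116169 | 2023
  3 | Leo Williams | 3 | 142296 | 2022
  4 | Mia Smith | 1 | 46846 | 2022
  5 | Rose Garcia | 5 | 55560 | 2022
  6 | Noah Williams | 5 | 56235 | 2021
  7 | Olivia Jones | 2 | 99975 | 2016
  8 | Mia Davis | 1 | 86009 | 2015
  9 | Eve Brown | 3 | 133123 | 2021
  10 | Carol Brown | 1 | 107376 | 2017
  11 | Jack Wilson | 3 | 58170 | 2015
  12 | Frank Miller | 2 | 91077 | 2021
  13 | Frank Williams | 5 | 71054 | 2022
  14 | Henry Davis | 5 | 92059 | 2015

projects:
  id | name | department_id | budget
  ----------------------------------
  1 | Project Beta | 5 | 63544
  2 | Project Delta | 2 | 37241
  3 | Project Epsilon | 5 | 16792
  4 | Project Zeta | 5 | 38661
SELECT c.name, p.name AS department, c.budget FROM projects c JOIN departments p ON c.department_id = p.id WHERE c.budget <= 106933 ORDER BY c.budget ASC

Execution result:
name | department | budget
Project Epsilon | Research | 16792
Project Delta | Sales | 37241
Project Zeta | Research | 38661
Project Beta | Research | 63544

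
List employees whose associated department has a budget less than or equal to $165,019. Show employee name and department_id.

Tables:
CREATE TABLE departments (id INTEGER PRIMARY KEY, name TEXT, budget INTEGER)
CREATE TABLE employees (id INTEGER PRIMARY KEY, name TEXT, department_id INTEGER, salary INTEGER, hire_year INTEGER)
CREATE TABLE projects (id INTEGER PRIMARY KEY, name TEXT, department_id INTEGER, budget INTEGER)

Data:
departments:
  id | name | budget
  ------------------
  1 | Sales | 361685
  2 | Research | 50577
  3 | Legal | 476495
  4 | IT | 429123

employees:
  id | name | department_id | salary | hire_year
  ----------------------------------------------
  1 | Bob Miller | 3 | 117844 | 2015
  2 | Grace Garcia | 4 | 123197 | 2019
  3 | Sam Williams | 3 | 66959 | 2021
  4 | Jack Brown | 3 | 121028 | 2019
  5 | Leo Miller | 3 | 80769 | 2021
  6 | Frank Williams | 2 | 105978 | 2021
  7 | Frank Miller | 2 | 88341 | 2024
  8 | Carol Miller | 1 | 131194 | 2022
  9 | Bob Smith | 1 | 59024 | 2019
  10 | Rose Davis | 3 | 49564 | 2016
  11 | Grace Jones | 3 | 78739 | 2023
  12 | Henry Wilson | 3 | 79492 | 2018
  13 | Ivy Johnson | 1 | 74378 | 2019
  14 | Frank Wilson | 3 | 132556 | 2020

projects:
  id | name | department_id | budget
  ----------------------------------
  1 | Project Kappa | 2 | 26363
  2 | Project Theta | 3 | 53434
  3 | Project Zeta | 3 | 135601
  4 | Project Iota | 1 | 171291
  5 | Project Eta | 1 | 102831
SELECT name, department_id FROM employees WHERE department_id IN (SELECT id FROM departments WHERE budget <= 165019)

Execution result:
name | department_id
Frank Williams | 2
Frank Miller | 2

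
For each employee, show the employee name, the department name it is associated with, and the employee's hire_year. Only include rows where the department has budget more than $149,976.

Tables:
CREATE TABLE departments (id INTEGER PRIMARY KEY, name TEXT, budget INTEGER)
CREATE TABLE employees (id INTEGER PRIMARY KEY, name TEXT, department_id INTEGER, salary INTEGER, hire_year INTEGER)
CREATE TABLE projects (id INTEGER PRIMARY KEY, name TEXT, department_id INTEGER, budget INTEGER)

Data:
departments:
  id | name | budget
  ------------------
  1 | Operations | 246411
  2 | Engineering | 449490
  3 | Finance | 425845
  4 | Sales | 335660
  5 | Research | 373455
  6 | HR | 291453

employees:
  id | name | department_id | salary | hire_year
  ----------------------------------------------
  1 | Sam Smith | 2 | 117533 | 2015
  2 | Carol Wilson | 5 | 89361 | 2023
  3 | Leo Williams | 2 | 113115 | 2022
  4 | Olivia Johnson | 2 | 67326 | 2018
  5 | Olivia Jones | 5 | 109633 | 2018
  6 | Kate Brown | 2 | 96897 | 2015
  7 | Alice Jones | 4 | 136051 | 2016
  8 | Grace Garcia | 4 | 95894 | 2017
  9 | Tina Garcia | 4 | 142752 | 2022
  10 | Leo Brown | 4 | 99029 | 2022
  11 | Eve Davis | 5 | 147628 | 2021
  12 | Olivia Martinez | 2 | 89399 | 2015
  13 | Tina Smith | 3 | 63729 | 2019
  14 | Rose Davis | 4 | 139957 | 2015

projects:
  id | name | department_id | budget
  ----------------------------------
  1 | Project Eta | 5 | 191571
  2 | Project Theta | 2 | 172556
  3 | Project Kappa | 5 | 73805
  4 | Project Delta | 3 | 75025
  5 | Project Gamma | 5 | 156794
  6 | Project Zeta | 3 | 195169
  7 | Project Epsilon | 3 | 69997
SELECT c.name, p.name AS department, c.hire_year FROM employees c JOIN departments p ON c.department_id = p.id WHERE p.budget > 149976

Execution result:
name | department | hire_year
Sam Smith | Engineering | 2015
Carol Wilson | Research | 2023
Leo Williams | Engineering | 2022
Olivia Johnson | Engineering | 2018
Olivia Jones | Research | 2018
Kate Brown | Engineering | 2015
Alice Jones | Sales | 2016
Grace Garcia | Sales | 2017
Tina Garcia | Sales | 2022
Leo Brown | Sales | 2022
Eve Davis | Research | 2021
Olivia Martinez | Engineering | 2015
Tina Smith | Finance | 2019
Rose Davis | Sales | 2015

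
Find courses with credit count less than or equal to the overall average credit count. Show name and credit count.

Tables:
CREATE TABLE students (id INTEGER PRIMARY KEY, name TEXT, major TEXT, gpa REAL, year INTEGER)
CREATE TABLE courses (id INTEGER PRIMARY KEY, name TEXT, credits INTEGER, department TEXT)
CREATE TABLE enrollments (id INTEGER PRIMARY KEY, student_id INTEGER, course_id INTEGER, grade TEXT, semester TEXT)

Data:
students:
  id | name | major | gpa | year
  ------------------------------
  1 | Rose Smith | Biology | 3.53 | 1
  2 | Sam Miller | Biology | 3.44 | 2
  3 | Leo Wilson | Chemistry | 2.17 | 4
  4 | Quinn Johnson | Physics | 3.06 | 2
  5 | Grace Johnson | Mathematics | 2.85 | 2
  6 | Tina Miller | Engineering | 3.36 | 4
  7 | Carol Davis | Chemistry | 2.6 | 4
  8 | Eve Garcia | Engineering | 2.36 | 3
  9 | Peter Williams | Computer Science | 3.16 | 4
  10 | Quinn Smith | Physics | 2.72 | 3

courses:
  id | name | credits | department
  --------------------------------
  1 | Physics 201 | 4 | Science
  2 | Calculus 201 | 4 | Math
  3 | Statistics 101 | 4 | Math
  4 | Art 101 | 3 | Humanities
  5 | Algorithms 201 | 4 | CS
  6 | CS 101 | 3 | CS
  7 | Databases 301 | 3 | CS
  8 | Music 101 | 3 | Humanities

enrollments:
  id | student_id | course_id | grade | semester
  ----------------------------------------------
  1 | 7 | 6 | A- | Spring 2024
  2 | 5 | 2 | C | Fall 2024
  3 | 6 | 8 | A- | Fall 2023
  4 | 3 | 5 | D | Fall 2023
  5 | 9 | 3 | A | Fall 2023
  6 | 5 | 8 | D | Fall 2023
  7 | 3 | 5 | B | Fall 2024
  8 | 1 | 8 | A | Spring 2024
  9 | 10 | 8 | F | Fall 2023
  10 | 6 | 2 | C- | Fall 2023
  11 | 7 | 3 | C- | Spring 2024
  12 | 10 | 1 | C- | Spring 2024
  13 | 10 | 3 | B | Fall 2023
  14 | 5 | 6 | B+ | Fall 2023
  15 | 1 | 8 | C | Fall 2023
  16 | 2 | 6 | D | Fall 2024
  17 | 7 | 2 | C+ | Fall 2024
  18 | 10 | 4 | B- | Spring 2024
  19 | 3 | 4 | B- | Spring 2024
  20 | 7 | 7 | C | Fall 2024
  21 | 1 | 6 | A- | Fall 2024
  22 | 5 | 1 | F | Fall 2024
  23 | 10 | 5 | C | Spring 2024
SELECT name, credits FROM courses WHERE credits <= (SELECT AVG(credits) FROM courses)

Execution result:
name | credits
Art 101 | 3
CS 101 | 3
Databases 301 | 3
Music 101 | 3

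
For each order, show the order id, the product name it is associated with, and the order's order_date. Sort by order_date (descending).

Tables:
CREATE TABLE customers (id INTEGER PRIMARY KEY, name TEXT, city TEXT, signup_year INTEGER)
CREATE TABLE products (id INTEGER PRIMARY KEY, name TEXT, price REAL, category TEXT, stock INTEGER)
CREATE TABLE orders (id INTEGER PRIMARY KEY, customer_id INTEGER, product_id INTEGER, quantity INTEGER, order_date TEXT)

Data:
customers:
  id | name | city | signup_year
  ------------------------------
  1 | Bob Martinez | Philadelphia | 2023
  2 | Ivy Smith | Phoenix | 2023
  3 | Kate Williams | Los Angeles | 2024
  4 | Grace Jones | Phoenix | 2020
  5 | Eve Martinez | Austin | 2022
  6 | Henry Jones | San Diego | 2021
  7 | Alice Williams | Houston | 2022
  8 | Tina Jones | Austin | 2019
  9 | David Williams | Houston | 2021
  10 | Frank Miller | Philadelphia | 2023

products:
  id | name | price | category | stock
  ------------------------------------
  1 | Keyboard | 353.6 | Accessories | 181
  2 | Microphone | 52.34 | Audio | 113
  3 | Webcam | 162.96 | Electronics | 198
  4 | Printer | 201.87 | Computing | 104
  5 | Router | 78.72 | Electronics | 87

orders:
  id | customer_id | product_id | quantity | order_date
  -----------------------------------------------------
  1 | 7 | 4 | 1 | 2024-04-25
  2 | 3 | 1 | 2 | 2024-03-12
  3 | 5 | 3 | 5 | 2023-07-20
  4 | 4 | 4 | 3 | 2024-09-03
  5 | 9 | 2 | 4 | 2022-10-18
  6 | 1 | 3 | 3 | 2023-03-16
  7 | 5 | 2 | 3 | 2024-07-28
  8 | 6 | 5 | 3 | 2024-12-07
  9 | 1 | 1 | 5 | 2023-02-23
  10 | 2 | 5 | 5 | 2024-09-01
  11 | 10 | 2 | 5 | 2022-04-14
SELECT c.id, p.name AS product, c.order_date FROM orders c JOIN products p ON c.product_id = p.id ORDER BY c.order_date DESC

Execution result:
id | product | order_date
8 | Router | 2024-12-07
4 | Printer | 2024-09-03
10 | Router | 2024-09-01
7 | Microphone | 2024-07-28
1 | Printer | 2024-04-25
2 | Keyboard | 2024-03-12
3 | Webcam | 2023-07-20
6 | Webcam | 2023-03-16
9 | Keyboard | 2023-02-23
5 | Microphone | 2022-10-18
11 | Microphone | 2022-04-14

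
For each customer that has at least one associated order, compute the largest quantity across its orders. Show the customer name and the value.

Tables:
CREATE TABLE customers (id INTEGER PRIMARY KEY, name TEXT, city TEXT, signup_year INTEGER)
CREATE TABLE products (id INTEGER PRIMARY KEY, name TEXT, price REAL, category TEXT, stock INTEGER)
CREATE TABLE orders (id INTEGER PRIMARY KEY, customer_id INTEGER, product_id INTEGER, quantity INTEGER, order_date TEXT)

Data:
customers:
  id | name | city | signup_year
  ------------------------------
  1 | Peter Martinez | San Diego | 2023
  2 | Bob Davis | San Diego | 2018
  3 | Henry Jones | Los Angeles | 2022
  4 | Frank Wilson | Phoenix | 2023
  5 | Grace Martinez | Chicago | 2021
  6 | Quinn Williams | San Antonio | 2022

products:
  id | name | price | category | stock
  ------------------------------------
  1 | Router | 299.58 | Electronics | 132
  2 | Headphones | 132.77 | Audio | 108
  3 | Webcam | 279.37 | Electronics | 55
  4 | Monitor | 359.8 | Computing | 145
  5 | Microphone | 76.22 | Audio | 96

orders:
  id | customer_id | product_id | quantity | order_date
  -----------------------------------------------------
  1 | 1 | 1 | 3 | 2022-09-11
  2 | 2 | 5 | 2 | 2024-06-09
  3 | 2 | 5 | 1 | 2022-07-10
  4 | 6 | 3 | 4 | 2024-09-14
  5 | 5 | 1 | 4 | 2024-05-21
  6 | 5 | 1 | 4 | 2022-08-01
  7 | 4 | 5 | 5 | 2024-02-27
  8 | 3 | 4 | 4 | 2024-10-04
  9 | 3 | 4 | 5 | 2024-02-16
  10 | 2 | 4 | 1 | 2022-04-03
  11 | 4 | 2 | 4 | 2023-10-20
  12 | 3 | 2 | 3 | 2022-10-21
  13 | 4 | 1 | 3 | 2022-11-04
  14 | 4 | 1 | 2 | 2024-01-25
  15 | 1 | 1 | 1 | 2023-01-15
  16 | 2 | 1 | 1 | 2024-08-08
SELECT p.name, MAX(c.quantity) AS max_quantity FROM orders c JOIN customers p ON c.customer_id = p.id GROUP BY p.id, p.name

Execution result:
name | max_quantity
Peter Martinez | 3
Bob Davis | 2
Henry Jones | 5
Frank Wilson | 5
Grace Martinez | 4
Quinn Williams | 4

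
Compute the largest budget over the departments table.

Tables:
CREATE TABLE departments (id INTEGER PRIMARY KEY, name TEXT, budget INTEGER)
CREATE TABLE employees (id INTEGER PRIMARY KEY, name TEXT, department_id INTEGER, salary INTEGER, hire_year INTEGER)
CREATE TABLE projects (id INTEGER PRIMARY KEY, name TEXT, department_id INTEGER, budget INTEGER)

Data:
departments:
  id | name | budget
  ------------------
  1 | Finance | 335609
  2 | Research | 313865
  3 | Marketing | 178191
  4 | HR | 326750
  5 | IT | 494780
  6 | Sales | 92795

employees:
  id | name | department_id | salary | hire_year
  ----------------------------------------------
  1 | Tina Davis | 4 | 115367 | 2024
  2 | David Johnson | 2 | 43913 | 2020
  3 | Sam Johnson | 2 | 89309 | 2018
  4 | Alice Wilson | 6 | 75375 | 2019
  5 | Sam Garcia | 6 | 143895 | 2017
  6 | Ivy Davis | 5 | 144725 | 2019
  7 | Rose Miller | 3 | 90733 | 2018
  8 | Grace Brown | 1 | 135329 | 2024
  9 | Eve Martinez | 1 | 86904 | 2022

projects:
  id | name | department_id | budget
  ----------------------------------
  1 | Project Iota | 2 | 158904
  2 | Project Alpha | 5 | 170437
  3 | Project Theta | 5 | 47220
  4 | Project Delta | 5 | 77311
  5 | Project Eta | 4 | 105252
SELECT MAX(budget) FROM departments

Execution result:
494780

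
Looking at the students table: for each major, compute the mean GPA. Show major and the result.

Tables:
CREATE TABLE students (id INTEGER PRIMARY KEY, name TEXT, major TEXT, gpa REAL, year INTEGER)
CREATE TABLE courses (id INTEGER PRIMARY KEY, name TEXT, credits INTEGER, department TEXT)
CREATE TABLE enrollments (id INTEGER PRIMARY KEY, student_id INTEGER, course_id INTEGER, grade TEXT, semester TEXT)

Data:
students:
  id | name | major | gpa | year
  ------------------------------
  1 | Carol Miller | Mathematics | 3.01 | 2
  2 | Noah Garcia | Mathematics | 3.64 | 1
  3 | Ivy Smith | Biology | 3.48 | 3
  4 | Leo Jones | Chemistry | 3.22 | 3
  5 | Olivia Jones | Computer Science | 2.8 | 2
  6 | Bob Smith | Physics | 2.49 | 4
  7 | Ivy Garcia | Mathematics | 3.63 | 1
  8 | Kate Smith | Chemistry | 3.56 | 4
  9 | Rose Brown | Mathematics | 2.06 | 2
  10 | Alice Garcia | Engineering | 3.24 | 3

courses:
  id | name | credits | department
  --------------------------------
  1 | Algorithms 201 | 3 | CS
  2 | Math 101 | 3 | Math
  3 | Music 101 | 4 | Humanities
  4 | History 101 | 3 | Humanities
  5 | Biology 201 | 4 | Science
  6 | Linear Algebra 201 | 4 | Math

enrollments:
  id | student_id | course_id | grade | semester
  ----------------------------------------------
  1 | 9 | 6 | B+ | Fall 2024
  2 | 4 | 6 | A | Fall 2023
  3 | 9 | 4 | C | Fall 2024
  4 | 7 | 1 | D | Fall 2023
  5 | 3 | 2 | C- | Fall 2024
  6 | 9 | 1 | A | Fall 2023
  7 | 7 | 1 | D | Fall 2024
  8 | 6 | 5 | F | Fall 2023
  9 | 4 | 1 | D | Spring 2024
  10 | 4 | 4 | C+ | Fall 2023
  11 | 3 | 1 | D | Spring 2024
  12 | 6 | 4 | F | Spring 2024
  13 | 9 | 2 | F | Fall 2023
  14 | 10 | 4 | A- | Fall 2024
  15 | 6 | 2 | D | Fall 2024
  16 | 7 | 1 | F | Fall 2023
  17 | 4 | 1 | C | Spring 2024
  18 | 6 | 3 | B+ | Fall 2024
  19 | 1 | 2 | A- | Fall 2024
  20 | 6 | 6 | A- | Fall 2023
SELECT major, AVG(gpa) AS avg_gpa FROM students GROUP BY major

Execution result:
major | avg_gpa
Biology | 3.48
Chemistry | 3.39
Computer Science | 2.80
Engineering | 3.24
Mathematics | 3.09
Physics | 2.49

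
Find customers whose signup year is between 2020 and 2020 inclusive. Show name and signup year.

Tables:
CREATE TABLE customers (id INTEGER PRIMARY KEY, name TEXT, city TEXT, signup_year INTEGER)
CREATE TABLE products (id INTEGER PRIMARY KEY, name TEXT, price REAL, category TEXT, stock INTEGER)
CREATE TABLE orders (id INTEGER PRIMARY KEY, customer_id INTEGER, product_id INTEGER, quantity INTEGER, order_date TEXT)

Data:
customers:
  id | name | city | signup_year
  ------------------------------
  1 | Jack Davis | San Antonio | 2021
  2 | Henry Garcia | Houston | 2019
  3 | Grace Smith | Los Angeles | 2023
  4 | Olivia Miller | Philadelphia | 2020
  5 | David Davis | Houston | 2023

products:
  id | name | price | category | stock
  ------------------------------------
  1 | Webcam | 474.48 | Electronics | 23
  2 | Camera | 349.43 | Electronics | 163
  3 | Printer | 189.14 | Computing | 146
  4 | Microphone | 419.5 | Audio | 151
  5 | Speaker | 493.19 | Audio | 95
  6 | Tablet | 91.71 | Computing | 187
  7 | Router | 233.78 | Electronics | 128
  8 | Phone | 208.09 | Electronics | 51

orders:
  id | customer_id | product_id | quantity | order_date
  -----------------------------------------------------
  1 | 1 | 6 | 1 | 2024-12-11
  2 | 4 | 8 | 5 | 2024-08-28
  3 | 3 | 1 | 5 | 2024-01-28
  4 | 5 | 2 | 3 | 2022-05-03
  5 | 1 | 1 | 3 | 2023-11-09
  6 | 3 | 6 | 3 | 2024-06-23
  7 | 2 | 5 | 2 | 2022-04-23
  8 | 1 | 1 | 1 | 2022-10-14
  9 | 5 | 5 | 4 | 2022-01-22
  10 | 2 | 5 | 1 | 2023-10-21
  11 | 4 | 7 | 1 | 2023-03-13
SELECT name, signup_year FROM customers WHERE signup_year BETWEEN 2020 AND 2020

Execution result:
name | signup_year
Olivia Miller | 2020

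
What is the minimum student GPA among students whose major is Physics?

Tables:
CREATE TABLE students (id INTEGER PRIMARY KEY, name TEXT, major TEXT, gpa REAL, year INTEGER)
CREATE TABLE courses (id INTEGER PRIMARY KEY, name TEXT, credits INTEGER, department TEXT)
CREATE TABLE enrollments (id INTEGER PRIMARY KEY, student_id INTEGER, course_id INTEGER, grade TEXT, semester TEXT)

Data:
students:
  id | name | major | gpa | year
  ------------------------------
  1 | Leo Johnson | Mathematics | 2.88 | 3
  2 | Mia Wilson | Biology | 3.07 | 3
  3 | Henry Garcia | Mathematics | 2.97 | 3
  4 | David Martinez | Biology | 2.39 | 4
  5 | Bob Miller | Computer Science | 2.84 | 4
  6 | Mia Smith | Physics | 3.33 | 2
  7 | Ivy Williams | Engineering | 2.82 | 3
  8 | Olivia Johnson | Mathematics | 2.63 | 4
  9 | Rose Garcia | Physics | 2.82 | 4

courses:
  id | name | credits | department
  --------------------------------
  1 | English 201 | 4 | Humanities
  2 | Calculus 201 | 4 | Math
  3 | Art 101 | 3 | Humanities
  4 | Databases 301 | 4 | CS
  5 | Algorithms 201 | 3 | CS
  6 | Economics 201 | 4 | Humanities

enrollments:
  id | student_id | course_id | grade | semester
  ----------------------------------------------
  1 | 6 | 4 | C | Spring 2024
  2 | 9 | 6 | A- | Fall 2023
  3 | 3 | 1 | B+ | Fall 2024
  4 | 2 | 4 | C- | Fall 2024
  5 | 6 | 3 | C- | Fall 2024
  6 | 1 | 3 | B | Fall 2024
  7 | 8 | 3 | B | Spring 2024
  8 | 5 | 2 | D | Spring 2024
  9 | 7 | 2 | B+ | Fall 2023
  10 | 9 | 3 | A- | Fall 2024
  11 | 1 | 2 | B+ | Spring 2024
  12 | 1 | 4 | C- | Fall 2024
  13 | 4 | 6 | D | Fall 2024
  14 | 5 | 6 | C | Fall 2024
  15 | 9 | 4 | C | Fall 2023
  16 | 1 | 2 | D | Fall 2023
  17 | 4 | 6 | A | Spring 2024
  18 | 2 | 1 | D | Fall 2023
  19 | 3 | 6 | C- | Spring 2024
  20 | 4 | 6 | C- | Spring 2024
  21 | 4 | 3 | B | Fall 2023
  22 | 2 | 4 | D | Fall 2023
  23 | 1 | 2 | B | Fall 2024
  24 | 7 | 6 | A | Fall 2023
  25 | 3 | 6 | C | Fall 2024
SELECT MIN(gpa) FROM students WHERE major = 'Physics'

Execution result:
2.82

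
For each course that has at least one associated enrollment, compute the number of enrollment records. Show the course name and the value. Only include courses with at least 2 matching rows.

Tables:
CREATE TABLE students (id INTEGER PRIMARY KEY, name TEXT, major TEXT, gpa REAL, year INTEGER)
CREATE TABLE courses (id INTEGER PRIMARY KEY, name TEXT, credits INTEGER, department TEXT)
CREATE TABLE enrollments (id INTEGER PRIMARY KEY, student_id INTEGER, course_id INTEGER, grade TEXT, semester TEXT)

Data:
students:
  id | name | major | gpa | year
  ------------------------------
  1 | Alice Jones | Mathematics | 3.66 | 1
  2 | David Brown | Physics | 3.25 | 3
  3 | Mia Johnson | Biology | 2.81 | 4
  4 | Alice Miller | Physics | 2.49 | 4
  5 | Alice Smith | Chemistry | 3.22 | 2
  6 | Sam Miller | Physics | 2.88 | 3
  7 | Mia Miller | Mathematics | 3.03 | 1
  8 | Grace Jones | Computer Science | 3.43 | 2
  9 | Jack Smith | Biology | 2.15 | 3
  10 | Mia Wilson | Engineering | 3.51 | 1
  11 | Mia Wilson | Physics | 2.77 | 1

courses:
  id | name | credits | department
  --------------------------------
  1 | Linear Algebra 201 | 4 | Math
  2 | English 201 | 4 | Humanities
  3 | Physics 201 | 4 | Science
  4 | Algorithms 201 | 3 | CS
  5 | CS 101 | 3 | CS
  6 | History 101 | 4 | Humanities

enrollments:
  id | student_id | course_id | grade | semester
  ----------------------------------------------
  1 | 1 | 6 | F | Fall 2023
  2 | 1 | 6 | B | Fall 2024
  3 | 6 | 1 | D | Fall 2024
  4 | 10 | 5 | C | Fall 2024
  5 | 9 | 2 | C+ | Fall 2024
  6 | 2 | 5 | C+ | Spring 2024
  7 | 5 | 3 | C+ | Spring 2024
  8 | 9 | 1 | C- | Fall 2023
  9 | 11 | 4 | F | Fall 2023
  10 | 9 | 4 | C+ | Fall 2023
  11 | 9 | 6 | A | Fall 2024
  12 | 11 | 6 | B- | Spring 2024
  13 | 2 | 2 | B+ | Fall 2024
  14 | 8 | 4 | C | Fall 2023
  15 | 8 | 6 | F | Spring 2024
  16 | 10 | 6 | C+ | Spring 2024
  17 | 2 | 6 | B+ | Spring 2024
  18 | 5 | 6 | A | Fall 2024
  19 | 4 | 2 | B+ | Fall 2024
SELECT p.name, COUNT(*) AS n FROM enrollments c JOIN courses p ON c.course_id = p.id GROUP BY p.id, p.name HAVING COUNT(*) >= 2

Execution result:
name | n
Linear Algebra 201 | 2
English 201 | 3
Algorithms 201 | 3
CS 101 | 2
History 101 | 8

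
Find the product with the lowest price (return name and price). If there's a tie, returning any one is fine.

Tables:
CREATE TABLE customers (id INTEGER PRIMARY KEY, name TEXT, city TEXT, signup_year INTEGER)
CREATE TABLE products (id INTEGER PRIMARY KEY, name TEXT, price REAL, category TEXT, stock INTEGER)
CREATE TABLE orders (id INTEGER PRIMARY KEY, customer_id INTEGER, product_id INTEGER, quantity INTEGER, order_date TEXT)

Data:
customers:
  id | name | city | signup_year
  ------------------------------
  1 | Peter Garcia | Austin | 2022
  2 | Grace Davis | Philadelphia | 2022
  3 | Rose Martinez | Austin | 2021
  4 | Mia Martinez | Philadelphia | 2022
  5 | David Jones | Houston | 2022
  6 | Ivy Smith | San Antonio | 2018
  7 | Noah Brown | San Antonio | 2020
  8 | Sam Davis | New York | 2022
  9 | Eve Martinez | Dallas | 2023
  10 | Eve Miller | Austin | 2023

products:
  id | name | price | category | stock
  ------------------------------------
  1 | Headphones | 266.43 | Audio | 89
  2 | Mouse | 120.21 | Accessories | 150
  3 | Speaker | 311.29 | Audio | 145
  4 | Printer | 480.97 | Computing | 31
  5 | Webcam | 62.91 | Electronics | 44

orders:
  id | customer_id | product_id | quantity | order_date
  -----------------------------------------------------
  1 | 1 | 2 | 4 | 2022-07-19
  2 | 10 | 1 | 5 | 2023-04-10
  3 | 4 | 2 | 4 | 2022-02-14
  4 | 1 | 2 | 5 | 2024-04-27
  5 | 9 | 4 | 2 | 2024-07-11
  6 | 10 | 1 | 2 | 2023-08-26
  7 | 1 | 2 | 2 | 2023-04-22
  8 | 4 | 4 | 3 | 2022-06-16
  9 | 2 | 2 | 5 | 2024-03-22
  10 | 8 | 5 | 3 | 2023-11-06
SELECT name, price FROM products ORDER BY price ASC LIMIT 1

Execution result:
name | price
Webcam | 62.91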